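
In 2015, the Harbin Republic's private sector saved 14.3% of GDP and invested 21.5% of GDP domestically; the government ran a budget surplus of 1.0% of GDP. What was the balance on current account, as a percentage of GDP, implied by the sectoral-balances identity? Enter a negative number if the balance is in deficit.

By the sectoral-balances identity, CA = (S_private - I) + (T - G).
Private balance = 14.3 - 21.5 = -7.2
Government balance (T - G) = 1.0
CA = -7.2 + 1.0 = -6.2

-6.2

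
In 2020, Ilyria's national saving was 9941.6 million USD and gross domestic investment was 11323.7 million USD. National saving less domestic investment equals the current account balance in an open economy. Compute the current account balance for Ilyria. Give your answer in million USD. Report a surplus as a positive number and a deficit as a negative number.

S - I = CA (net lending to the rest of the world).
CA = S - I = 9941.6 - 11323.7 = -1382.1

-1382.1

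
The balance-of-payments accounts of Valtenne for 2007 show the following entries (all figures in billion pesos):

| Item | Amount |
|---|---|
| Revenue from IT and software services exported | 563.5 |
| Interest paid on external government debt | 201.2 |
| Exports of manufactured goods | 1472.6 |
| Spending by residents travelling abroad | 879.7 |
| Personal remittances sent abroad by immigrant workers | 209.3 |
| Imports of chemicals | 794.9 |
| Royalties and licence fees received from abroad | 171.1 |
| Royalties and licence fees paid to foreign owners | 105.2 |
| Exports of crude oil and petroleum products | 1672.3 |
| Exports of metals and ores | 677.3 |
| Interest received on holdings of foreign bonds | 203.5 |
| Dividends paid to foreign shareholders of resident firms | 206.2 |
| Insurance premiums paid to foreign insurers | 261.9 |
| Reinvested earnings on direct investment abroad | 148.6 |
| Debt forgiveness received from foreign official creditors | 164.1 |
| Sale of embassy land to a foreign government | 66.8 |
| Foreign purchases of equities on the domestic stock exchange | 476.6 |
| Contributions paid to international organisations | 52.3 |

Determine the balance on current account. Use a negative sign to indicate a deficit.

2198.2

Goods: -794.9 + 677.3 + 1472.6 + 1672.3 = 3027.3
Services: 171.1 + 563.5 - 261.9 - 105.2 - 879.7 = -512.2
Primary income: 148.6 - 201.2 + 203.5 - 206.2 = -55.3
Secondary income: -52.3 - 209.3 = -261.6
Current account = 3027.3 + (-512.2) + (-55.3) + (-261.6) = 2198.2
(Excluded from the current account — capital account: debt forgiveness received from foreign official creditors 164.1, sale of embassy land to a foreign government 66.8; financial account: foreign purchases of equities on the domestic stock exchange 476.6.)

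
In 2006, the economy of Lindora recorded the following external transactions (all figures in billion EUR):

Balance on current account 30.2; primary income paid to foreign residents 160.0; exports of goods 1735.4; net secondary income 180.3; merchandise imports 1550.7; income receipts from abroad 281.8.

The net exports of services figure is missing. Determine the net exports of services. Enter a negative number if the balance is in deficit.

-456.6

Current account = goods balance + services balance + net primary income + net secondary income
Sum of the known components = 486.8
Net exports of services = CA - (known components) = 30.2 - 486.8 = -456.6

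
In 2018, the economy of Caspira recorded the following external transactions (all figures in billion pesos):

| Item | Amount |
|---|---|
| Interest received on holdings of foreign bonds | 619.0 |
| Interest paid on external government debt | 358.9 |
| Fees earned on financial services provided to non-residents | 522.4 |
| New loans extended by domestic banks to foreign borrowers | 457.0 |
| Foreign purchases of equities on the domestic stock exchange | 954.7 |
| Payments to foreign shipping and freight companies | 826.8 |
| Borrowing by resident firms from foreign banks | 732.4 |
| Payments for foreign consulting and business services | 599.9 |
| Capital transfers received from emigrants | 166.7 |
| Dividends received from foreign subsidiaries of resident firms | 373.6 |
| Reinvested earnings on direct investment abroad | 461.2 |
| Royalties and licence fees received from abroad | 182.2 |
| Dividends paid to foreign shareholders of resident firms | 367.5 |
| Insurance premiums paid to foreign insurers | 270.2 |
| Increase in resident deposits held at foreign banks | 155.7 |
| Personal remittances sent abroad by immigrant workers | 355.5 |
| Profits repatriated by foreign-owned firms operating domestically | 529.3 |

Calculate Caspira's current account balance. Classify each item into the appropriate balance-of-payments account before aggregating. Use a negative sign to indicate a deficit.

Services: 522.4 + 182.2 - 826.8 - 599.9 - 270.2 = -992.3
Primary income: -367.5 - 529.3 + 373.6 + 461.2 + 619.0 - 358.9 = 198.1
Secondary income: -355.5
Current account = (-992.3) + 198.1 + (-355.5) = -1149.7
(Excluded from the current account — financial account: new loans extended by domestic banks to foreign borrowers 457.0, foreign purchases of equities on the domestic stock exchange 954.7, borrowing by resident firms from foreign banks 732.4, increase in resident deposits held at foreign banks 155.7; capital account: capital transfers received from emigrants 166.7.)

-1149.7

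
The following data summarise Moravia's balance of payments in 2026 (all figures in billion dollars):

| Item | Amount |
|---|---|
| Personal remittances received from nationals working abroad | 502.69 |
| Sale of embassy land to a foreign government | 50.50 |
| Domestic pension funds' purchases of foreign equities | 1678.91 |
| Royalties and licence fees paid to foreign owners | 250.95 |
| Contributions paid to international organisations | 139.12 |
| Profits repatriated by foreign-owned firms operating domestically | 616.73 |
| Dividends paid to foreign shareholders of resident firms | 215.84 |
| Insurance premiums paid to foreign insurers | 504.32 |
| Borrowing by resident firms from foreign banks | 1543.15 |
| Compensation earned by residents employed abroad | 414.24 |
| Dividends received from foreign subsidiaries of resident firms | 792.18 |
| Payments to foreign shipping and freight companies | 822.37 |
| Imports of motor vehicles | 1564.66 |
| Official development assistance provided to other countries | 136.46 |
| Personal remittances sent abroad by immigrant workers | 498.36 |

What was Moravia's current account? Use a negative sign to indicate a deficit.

-3039.70

Goods: -1564.66
Services: -504.32 - 822.37 - 250.95 = -1577.64
Primary income: -215.84 - 616.73 + 792.18 + 414.24 = 373.85
Secondary income: -498.36 - 139.12 + 502.69 - 136.46 = -271.25
Current account = (-1564.66) + (-1577.64) + 373.85 + (-271.25) = -3039.70
(Excluded from the current account — capital account: sale of embassy land to a foreign government 50.50; financial account: domestic pension funds' purchases of foreign equities 1678.91, borrowing by resident firms from foreign banks 1543.15.)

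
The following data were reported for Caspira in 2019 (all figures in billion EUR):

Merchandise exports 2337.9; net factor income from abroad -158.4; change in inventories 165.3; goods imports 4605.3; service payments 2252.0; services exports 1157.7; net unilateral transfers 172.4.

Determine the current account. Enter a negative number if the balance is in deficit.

-3347.7

Goods balance = 2337.9 - 4605.3 = -2267.4
Services balance = 1157.7 - 2252.0 = -1094.3
Trade balance (goods + services) = -2267.4 + (-1094.3) = -3361.7
Net primary income = -158.4
Net secondary income = 172.4
Current account = -3361.7 + (-158.4) + 172.4 = -3347.7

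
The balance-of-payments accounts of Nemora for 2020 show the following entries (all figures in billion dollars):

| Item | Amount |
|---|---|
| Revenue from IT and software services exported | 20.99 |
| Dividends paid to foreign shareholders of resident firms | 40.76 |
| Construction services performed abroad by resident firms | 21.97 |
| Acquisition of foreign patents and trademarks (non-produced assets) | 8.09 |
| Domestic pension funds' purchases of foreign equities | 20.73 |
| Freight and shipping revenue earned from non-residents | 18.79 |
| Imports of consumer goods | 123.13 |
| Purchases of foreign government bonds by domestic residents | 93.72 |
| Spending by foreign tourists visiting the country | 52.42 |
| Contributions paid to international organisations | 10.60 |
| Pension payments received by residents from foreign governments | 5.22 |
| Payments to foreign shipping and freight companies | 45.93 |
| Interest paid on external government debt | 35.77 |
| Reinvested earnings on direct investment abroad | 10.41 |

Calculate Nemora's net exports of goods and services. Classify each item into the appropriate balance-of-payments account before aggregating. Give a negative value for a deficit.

-54.89

Goods: -123.13
Services: 21.97 - 45.93 + 52.42 + 20.99 + 18.79 = 68.24
Trade balance = -123.13 + 68.24 = -54.89
(Excluded from the trade balance — primary income: dividends paid to foreign shareholders of resident firms 40.76, interest paid on external government debt 35.77, reinvested earnings on direct investment abroad 10.41; capital account: acquisition of foreign patents and trademarks (non-produced assets) 8.09; financial account: domestic pension funds' purchases of foreign equities 20.73, purchases of foreign government bonds by domestic residents 93.72; secondary income: contributions paid to international organisations 10.60, pension payments received by residents from foreign governments 5.22.)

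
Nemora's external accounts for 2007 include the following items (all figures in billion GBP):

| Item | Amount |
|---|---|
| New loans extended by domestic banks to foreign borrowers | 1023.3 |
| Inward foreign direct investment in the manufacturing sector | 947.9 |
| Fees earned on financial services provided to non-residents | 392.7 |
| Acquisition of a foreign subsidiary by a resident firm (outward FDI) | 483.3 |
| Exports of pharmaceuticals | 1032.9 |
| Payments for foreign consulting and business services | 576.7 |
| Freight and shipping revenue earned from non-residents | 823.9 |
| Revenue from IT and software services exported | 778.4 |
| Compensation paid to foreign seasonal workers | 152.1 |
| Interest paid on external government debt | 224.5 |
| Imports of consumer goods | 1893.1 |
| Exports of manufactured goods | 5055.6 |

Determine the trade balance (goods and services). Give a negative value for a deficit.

5613.7

Goods: 1032.9 + 5055.6 - 1893.1 = 4195.4
Services: 392.7 + 778.4 + 823.9 - 576.7 = 1418.3
Trade balance = 4195.4 + 1418.3 = 5613.7
(Excluded from the trade balance — financial account: new loans extended by domestic banks to foreign borrowers 1023.3, inward foreign direct investment in the manufacturing sector 947.9, acquisition of a foreign subsidiary by a resident firm (outward FDI) 483.3; primary income: compensation paid to foreign seasonal workers 152.1, interest paid on external government debt 224.5.)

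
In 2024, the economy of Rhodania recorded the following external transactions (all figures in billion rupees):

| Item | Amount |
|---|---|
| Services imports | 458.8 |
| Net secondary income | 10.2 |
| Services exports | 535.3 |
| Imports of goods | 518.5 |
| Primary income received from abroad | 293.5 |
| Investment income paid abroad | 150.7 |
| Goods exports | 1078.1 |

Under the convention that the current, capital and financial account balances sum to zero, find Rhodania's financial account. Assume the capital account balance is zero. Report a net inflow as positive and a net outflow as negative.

Goods balance = 1078.1 - 518.5 = 559.6
Services balance = 535.3 - 458.8 = 76.5
Trade balance (goods + services) = 559.6 + 76.5 = 636.1
Net primary income = 293.5 - 150.7 = 142.8
Net secondary income = 10.2
Current account = 636.1 + 142.8 + 10.2 = 789.1
Financial account = -(789.1) = -789.1

-789.1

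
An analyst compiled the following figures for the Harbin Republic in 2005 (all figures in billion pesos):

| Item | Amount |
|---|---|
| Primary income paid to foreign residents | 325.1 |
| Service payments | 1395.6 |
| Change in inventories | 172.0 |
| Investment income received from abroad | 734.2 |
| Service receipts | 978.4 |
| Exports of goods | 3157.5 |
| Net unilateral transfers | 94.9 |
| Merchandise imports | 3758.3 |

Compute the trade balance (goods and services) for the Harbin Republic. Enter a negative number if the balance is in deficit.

Goods balance = 3157.5 - 3758.3 = -600.8
Services balance = 978.4 - 1395.6 = -417.2
Trade balance (goods + services) = -600.8 + (-417.2) = -1018.0

-1018.0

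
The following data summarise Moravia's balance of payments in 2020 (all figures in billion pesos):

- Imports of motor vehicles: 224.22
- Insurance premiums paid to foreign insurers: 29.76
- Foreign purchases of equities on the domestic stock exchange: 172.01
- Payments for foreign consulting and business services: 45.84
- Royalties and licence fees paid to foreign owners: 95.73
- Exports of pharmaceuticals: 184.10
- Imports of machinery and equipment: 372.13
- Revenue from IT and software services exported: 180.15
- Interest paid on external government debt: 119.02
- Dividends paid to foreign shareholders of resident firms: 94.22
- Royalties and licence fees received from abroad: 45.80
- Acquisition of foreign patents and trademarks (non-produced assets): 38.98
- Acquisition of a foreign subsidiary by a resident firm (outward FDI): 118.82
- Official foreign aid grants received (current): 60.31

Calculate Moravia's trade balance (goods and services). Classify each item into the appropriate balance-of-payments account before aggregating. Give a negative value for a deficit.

-357.63

Goods: 184.10 - 372.13 - 224.22 = -412.25
Services: 45.80 + 180.15 - 45.84 - 29.76 - 95.73 = 54.62
Trade balance = -412.25 + 54.62 = -357.63
(Excluded from the trade balance — financial account: foreign purchases of equities on the domestic stock exchange 172.01, acquisition of a foreign subsidiary by a resident firm (outward FDI) 118.82; primary income: interest paid on external government debt 119.02, dividends paid to foreign shareholders of resident firms 94.22; capital account: acquisition of foreign patents and trademarks (non-produced assets) 38.98; secondary income: official foreign aid grants received (current) 60.31.)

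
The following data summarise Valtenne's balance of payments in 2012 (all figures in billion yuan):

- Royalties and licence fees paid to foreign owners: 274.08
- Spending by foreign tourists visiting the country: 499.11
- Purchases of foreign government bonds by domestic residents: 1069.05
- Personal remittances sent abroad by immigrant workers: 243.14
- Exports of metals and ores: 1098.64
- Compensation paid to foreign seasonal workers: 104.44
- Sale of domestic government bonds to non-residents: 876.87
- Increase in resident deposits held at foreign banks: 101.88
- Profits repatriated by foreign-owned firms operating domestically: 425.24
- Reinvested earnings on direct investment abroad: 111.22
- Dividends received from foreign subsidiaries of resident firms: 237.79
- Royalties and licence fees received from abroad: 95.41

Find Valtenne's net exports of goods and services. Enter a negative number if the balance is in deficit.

Goods: 1098.64
Services: 499.11 - 274.08 + 95.41 = 320.44
Trade balance = 1098.64 + 320.44 = 1419.08
(Excluded from the trade balance — financial account: purchases of foreign government bonds by domestic residents 1069.05, sale of domestic government bonds to non-residents 876.87, increase in resident deposits held at foreign banks 101.88; secondary income: personal remittances sent abroad by immigrant workers 243.14; primary income: compensation paid to foreign seasonal workers 104.44, profits repatriated by foreign-owned firms operating domestically 425.24, reinvested earnings on direct investment abroad 111.22, dividends received from foreign subsidiaries of resident firms 237.79.)

1419.08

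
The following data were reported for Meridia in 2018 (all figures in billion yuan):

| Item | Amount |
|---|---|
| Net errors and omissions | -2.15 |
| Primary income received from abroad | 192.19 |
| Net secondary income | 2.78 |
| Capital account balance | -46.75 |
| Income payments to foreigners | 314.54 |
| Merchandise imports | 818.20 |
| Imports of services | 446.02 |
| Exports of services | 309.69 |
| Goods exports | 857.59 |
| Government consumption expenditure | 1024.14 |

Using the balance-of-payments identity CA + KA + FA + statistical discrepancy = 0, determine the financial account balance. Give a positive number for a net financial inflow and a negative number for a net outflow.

Goods balance = 857.59 - 818.20 = 39.39
Services balance = 309.69 - 446.02 = -136.33
Trade balance (goods + services) = 39.39 + (-136.33) = -96.94
Net primary income = 192.19 - 314.54 = -122.35
Net secondary income = 2.78
Current account = -96.94 + (-122.35) + 2.78 = -216.51
Financial account = -(-216.51 + (-46.75) + (-2.15)) = 265.41

265.41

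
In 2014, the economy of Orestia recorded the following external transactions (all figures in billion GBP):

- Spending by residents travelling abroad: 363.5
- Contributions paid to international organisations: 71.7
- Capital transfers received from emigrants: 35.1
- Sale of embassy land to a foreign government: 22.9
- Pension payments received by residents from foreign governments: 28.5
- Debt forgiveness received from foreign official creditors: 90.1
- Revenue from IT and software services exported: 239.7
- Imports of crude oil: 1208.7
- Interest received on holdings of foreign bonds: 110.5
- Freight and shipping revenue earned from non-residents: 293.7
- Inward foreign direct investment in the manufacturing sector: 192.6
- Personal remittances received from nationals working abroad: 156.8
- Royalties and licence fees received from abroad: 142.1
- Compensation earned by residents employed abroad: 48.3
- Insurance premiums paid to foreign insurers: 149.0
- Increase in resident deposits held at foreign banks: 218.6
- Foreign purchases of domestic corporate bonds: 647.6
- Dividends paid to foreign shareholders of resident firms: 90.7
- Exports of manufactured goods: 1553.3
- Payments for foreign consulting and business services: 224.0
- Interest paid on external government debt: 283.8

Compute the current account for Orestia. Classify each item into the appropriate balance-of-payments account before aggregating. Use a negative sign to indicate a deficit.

181.5

Goods: -1208.7 + 1553.3 = 344.6
Services: -149.0 - 363.5 + 239.7 + 293.7 - 224.0 + 142.1 = -61.0
Primary income: 48.3 - 90.7 - 283.8 + 110.5 = -215.7
Secondary income: -71.7 + 28.5 + 156.8 = 113.6
Current account = 344.6 + (-61.0) + (-215.7) + 113.6 = 181.5
(Excluded from the current account — capital account: capital transfers received from emigrants 35.1, sale of embassy land to a foreign government 22.9, debt forgiveness received from foreign official creditors 90.1; financial account: inward foreign direct investment in the manufacturing sector 192.6, increase in resident deposits held at foreign banks 218.6, foreign purchases of domestic corporate bonds 647.6.)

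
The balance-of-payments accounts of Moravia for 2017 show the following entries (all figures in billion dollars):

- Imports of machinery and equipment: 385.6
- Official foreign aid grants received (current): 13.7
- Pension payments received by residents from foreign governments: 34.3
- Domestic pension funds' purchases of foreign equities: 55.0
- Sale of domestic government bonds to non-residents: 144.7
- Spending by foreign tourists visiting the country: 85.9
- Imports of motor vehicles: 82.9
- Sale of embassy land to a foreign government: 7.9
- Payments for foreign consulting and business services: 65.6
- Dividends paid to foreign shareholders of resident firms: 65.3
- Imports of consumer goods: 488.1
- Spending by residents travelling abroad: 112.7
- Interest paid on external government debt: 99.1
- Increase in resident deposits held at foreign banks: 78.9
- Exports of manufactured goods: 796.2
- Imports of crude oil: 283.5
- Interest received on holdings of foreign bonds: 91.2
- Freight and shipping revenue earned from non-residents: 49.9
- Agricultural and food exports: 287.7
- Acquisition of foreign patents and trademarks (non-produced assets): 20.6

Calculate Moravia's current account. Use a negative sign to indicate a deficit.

Goods: -82.9 + 287.7 - 283.5 + 796.2 - 488.1 - 385.6 = -156.2
Services: 49.9 + 85.9 - 65.6 - 112.7 = -42.5
Primary income: -99.1 + 91.2 - 65.3 = -73.2
Secondary income: 13.7 + 34.3 = 48.0
Current account = (-156.2) + (-42.5) + (-73.2) + 48.0 = -223.9
(Excluded from the current account — financial account: domestic pension funds' purchases of foreign equities 55.0, sale of domestic government bonds to non-residents 144.7, increase in resident deposits held at foreign banks 78.9; capital account: sale of embassy land to a foreign government 7.9, acquisition of foreign patents and trademarks (non-produced assets) 20.6.)

-223.9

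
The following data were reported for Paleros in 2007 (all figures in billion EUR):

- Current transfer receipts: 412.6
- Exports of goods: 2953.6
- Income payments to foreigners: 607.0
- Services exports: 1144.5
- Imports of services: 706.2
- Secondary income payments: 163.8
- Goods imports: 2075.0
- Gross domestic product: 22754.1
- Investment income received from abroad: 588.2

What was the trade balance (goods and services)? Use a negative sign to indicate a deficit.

1316.9

Goods balance = 2953.6 - 2075.0 = 878.6
Services balance = 1144.5 - 706.2 = 438.3
Trade balance (goods + services) = 878.6 + 438.3 = 1316.9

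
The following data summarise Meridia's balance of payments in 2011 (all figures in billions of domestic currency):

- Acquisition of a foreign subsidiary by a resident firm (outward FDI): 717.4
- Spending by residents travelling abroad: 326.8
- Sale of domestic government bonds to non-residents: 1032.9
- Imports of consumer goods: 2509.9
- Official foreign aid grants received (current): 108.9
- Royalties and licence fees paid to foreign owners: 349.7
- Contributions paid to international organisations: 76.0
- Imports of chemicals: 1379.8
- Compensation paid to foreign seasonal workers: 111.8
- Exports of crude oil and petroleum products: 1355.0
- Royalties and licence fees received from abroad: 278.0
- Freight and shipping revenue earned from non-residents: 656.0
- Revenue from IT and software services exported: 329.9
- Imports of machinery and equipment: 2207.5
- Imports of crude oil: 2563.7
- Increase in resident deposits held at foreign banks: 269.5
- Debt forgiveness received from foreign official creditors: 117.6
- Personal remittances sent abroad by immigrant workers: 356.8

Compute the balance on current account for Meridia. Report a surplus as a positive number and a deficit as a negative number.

Goods: -1379.8 - 2509.9 - 2563.7 - 2207.5 + 1355.0 = -7305.9
Services: 278.0 + 656.0 - 326.8 - 349.7 + 329.9 = 587.4
Primary income: -111.8
Secondary income: -356.8 + 108.9 - 76.0 = -323.9
Current account = (-7305.9) + 587.4 + (-111.8) + (-323.9) = -7154.2
(Excluded from the current account — financial account: acquisition of a foreign subsidiary by a resident firm (outward FDI) 717.4, sale of domestic government bonds to non-residents 1032.9, increase in resident deposits held at foreign banks 269.5; capital account: debt forgiveness received from foreign official creditors 117.6.)

-7154.2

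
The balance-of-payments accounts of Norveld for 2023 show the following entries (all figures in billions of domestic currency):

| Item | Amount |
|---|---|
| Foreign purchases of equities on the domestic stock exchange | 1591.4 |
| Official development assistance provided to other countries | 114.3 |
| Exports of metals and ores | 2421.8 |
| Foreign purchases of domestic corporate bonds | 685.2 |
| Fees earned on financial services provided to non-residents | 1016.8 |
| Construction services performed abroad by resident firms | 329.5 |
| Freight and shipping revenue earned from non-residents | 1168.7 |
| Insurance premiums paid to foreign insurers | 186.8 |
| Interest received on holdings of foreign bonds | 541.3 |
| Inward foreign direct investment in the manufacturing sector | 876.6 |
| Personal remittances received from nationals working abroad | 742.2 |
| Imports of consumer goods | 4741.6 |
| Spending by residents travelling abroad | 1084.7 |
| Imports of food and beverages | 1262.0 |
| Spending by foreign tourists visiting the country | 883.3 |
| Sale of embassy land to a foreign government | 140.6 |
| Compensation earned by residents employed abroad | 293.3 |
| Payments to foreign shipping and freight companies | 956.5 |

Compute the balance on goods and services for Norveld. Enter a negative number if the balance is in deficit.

Goods: -1262.0 + 2421.8 - 4741.6 = -3581.8
Services: 1168.7 + 1016.8 - 186.8 + 329.5 - 1084.7 - 956.5 + 883.3 = 1170.3
Trade balance = -3581.8 + 1170.3 = -2411.5
(Excluded from the trade balance — financial account: foreign purchases of equities on the domestic stock exchange 1591.4, foreign purchases of domestic corporate bonds 685.2, inward foreign direct investment in the manufacturing sector 876.6; secondary income: official development assistance provided to other countries 114.3, personal remittances received from nationals working abroad 742.2; primary income: interest received on holdings of foreign bonds 541.3, compensation earned by residents employed abroad 293.3; capital account: sale of embassy land to a foreign government 140.6.)

-2411.5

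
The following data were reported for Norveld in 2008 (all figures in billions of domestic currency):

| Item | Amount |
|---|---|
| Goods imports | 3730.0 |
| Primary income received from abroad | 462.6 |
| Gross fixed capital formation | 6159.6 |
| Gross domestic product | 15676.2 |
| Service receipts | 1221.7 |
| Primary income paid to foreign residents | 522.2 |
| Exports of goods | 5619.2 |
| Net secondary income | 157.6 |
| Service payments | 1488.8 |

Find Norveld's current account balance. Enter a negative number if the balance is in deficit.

1720.1

Goods balance = 5619.2 - 3730.0 = 1889.2
Services balance = 1221.7 - 1488.8 = -267.1
Trade balance (goods + services) = 1889.2 + (-267.1) = 1622.1
Net primary income = 462.6 - 522.2 = -59.6
Net secondary income = 157.6
Current account = 1622.1 + (-59.6) + 157.6 = 1720.1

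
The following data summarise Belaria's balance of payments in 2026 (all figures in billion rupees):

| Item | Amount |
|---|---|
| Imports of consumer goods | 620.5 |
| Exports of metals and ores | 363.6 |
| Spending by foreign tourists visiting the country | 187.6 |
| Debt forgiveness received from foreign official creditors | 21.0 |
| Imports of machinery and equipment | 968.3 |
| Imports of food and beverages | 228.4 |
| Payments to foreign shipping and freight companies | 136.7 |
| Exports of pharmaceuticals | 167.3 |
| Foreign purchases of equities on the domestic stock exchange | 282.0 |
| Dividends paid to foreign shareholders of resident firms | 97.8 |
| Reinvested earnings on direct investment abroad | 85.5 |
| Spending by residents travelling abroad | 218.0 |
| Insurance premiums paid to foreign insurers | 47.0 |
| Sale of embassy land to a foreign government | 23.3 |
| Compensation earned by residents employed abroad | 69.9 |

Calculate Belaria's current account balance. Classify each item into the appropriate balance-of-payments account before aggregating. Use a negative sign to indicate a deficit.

Goods: 167.3 - 228.4 + 363.6 - 968.3 - 620.5 = -1286.3
Services: 187.6 - 47.0 - 136.7 - 218.0 = -214.1
Primary income: -97.8 + 85.5 + 69.9 = 57.6
Current account = (-1286.3) + (-214.1) + 57.6 = -1442.8
(Excluded from the current account — capital account: debt forgiveness received from foreign official creditors 21.0, sale of embassy land to a foreign government 23.3; financial account: foreign purchases of equities on the domestic stock exchange 282.0.)

-1442.8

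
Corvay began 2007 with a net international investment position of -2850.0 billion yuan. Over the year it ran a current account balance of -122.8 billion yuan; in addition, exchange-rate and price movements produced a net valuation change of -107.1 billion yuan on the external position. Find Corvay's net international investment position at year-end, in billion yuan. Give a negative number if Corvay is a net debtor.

Change in NIIP = current account + net valuation change = -122.8 + (-107.1) = -229.9
End-of-year NIIP = -2850.0 + (-229.9) = -3079.9

-3079.9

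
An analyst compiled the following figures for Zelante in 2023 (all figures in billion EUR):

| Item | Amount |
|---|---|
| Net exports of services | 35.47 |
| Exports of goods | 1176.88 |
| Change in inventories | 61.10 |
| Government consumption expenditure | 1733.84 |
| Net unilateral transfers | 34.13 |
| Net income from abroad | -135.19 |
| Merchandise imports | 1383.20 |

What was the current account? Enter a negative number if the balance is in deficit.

-271.91

Goods balance = 1176.88 - 1383.20 = -206.32
Services balance = 35.47
Trade balance (goods + services) = -206.32 + 35.47 = -170.85
Net primary income = -135.19
Net secondary income = 34.13
Current account = -170.85 + (-135.19) + 34.13 = -271.91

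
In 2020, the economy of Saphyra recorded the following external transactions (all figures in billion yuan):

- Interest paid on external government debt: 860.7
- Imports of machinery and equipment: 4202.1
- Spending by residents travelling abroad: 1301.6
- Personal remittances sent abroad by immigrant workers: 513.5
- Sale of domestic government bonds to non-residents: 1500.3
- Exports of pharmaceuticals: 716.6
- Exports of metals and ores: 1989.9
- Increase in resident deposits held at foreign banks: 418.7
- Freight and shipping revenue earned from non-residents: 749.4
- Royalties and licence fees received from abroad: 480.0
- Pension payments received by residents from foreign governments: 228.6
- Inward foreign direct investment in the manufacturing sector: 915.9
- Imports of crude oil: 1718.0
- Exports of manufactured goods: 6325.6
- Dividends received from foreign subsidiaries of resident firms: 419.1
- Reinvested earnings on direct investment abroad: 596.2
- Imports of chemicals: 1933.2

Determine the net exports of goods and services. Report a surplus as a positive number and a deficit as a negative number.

1106.6

Goods: -1718.0 + 6325.6 + 716.6 + 1989.9 - 4202.1 - 1933.2 = 1178.8
Services: -1301.6 + 480.0 + 749.4 = -72.2
Trade balance = 1178.8 + (-72.2) = 1106.6
(Excluded from the trade balance — primary income: interest paid on external government debt 860.7, dividends received from foreign subsidiaries of resident firms 419.1, reinvested earnings on direct investment abroad 596.2; secondary income: personal remittances sent abroad by immigrant workers 513.5, pension payments received by residents from foreign governments 228.6; financial account: sale of domestic government bonds to non-residents 1500.3, increase in resident deposits held at foreign banks 418.7, inward foreign direct investment in the manufacturing sector 915.9.)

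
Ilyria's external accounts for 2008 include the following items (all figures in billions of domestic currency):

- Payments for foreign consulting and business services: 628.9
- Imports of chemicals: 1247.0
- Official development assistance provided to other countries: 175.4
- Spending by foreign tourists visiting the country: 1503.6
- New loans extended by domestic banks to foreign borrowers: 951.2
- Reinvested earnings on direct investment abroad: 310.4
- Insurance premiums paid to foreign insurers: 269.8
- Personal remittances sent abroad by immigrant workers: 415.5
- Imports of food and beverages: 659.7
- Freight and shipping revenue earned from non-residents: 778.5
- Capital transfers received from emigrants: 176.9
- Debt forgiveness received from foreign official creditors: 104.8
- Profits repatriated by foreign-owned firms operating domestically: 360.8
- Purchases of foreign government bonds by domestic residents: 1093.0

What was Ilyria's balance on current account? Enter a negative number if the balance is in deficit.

-1164.6

Goods: -1247.0 - 659.7 = -1906.7
Services: 1503.6 - 628.9 + 778.5 - 269.8 = 1383.4
Primary income: 310.4 - 360.8 = -50.4
Secondary income: -175.4 - 415.5 = -590.9
Current account = (-1906.7) + 1383.4 + (-50.4) + (-590.9) = -1164.6
(Excluded from the current account — financial account: new loans extended by domestic banks to foreign borrowers 951.2, purchases of foreign government bonds by domestic residents 1093.0; capital account: capital transfers received from emigrants 176.9, debt forgiveness received from foreign official creditors 104.8.)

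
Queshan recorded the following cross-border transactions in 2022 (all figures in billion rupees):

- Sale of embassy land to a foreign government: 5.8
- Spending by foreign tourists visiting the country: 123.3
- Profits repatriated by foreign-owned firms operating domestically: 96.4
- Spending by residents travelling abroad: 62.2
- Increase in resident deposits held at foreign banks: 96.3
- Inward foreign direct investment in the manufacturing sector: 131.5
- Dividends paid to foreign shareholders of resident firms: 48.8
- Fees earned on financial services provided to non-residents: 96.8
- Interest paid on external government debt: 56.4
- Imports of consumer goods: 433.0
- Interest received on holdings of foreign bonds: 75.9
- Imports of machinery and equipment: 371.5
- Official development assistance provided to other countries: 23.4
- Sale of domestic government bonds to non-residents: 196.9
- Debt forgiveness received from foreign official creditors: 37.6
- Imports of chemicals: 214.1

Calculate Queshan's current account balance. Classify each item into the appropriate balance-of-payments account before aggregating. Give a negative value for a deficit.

-1009.8

Goods: -371.5 - 433.0 - 214.1 = -1018.6
Services: -62.2 + 123.3 + 96.8 = 157.9
Primary income: -56.4 + 75.9 - 48.8 - 96.4 = -125.7
Secondary income: -23.4
Current account = (-1018.6) + 157.9 + (-125.7) + (-23.4) = -1009.8
(Excluded from the current account — capital account: sale of embassy land to a foreign government 5.8, debt forgiveness received from foreign official creditors 37.6; financial account: increase in resident deposits held at foreign banks 96.3, inward foreign direct investment in the manufacturing sector 131.5, sale of domestic government bonds to non-residents 196.9.)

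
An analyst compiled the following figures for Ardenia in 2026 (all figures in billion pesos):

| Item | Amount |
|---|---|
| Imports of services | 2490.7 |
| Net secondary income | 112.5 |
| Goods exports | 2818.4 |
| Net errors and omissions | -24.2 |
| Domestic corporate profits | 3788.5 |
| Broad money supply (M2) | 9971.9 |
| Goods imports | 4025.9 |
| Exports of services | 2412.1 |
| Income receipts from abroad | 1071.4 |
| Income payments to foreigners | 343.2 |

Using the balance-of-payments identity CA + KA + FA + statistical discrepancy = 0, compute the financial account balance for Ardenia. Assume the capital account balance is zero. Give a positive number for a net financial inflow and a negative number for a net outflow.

Goods balance = 2818.4 - 4025.9 = -1207.5
Services balance = 2412.1 - 2490.7 = -78.6
Trade balance (goods + services) = -1207.5 + (-78.6) = -1286.1
Net primary income = 1071.4 - 343.2 = 728.2
Net secondary income = 112.5
Current account = -1286.1 + 728.2 + 112.5 = -445.4
Financial account = -(-445.4 + (-24.2)) = 469.6

469.6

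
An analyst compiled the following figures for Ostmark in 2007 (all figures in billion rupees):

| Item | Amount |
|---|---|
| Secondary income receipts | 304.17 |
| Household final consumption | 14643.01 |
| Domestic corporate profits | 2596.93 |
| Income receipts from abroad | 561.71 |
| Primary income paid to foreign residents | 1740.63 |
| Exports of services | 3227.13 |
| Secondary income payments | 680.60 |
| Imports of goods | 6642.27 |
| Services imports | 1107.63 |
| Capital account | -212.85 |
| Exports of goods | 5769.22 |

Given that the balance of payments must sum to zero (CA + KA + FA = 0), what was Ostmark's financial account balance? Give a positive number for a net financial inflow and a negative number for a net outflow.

521.75

Goods balance = 5769.22 - 6642.27 = -873.05
Services balance = 3227.13 - 1107.63 = 2119.50
Trade balance (goods + services) = -873.05 + 2119.50 = 1246.45
Net primary income = 561.71 - 1740.63 = -1178.92
Net secondary income = 304.17 - 680.60 = -376.43
Current account = 1246.45 + (-1178.92) + (-376.43) = -308.90
Financial account = -(-308.90 + (-212.85)) = 521.75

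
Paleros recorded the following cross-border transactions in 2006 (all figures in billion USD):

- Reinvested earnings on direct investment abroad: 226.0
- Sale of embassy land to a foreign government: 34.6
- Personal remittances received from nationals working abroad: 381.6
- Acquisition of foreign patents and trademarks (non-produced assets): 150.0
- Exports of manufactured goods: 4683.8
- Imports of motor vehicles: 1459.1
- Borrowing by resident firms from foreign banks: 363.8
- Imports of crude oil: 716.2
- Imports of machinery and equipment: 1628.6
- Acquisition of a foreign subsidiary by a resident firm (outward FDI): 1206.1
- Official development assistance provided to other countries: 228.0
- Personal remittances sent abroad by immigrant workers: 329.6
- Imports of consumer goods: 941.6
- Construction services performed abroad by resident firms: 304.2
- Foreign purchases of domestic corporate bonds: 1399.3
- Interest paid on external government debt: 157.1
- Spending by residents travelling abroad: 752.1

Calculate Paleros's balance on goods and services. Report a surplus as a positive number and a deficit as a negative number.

Goods: -716.2 - 1459.1 - 941.6 - 1628.6 + 4683.8 = -61.7
Services: 304.2 - 752.1 = -447.9
Trade balance = -61.7 + (-447.9) = -509.6
(Excluded from the trade balance — primary income: reinvested earnings on direct investment abroad 226.0, interest paid on external government debt 157.1; capital account: sale of embassy land to a foreign government 34.6, acquisition of foreign patents and trademarks (non-produced assets) 150.0; secondary income: personal remittances received from nationals working abroad 381.6, official development assistance provided to other countries 228.0, personal remittances sent abroad by immigrant workers 329.6; financial account: borrowing by resident firms from foreign banks 363.8, acquisition of a foreign subsidiary by a resident firm (outward FDI) 1206.1, foreign purchases of domestic corporate bonds 1399.3.)

-509.6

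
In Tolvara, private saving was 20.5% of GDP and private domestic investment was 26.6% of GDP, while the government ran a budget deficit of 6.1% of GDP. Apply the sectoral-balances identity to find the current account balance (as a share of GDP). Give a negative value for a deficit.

-12.2

By the sectoral-balances identity, CA = (S_private - I) + (T - G).
Private balance = 20.5 - 26.6 = -6.1
Government balance (T - G) = -6.1
CA = -6.1 + (-6.1) = -12.2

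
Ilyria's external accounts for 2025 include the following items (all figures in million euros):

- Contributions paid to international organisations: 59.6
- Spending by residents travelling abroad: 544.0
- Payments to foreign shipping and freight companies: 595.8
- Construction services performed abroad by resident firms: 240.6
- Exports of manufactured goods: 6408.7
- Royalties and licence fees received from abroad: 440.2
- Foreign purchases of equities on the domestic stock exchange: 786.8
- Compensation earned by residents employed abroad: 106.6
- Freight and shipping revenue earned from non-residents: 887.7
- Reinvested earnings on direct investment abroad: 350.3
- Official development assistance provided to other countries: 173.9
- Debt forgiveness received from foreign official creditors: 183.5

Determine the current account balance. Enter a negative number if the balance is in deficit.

7060.8

Goods: 6408.7
Services: -595.8 - 544.0 + 887.7 + 240.6 + 440.2 = 428.7
Primary income: 350.3 + 106.6 = 456.9
Secondary income: -59.6 - 173.9 = -233.5
Current account = 6408.7 + 428.7 + 456.9 + (-233.5) = 7060.8
(Excluded from the current account — financial account: foreign purchases of equities on the domestic stock exchange 786.8; capital account: debt forgiveness received from foreign official creditors 183.5.)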